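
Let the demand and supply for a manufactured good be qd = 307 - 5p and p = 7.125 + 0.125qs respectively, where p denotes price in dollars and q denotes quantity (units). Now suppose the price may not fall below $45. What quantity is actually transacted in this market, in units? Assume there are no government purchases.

82

Rearranging supply gives qs = 8p - 57. Without the control the market clears where 307 - 5p = 8p - 57, i.e. p* = 28 and q* = 167.
Since 45 > 28, the floor is binding.
At p = 45: qd = 307 - 5·45 = 82 and qs = 8·45 - 57 = 303.
The quantity actually transacted is the short side, demand: 82.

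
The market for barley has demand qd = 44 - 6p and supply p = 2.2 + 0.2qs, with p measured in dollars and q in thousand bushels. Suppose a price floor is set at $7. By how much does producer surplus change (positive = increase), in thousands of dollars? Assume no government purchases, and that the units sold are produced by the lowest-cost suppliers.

Rearranging supply gives qs = 5p - 11. Without the control the market clears where 44 - 6p = 5p - 11, i.e. p* = 5 and q* = 14.
The floor of 7 is above the equilibrium price 5, so it binds.
At p = 7: qd = 44 - 6·7 = 2 and qs = 5·7 - 11 = 24.
Producer surplus without the control is ½ · (5 - 2.2) · 14 = 19.6.
With the floor, 2 units are sold at 7. The supply price at q = 2 is 2.6, so PS = ½ · [(7 - 2.2) + (7 - 2.6)] · 2 = 9.2.
Change in producer surplus = 9.2 - 19.6 = -10.4.

-10.4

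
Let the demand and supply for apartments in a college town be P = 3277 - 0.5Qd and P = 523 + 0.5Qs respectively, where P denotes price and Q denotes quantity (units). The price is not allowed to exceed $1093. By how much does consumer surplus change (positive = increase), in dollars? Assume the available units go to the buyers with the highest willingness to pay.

268731

Rearranging demand gives Qd = 6554 - 2P; rearranging supply gives Qs = 2P - 1046. Without the control the market clears where 6554 - 2P = 2P - 1046, i.e. P* = 1900 and Q* = 2754.
Since 1093 < 1900, the ceiling is binding.
At P = 1093: Qd = 6554 - 2·1093 = 4368 and Qs = 2·1093 - 1046 = 1140.
Consumer surplus without the control is ½ · (3277 - 1900) · 2754 = 1896129.
With the ceiling, 1140 units are sold at 1093 (assume they go to the highest-value buyers). The demand price at Q = 1140 is 2707, so CS = ½ · [(3277 - 1093) + (2707 - 1093)] · 1140 = 2164860.
Change in consumer surplus = 2164860 - 1896129 = 268731.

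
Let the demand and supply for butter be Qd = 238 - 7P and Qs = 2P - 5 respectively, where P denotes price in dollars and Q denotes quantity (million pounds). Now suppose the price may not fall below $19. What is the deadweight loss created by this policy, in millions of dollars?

In a free market, 238 - 7P = 2P - 5 gives the equilibrium P* = 27, Q* = 49.
Since 19 is below P* = 27, the floor does not bind and the free-market outcome prevails.
Since the control does not bind, no trades are prevented and deadweight loss is zero.

0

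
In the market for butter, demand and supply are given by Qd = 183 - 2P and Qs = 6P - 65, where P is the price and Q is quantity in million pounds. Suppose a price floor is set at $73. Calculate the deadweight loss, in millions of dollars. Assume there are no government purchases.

2352

In a free market, 183 - 2P = 6P - 65 gives the equilibrium P* = 31, Q* = 121.
Because the floor (73) lies above the market-clearing price, it is binding.
At P = 73: Qd = 183 - 2·73 = 37 and Qs = 6·73 - 65 = 373.
Quantity traded falls to 37. At Q = 37 the demand price is (183 - 37)/2 = 73 and the supply price is (65 + 37)/6 = 17.
Deadweight loss = ½ · (73 - 17) · (121 - 37) = ½ · 56 · 84 = 2352.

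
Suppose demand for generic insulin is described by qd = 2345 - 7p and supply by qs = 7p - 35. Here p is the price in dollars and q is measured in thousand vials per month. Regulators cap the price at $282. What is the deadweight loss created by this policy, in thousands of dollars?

0

In a free market, 2345 - 7p = 7p - 35 gives the equilibrium p* = 170, q* = 1155.
Since 282 is above p* = 170, the ceiling does not bind and the free-market outcome prevails.
Since the control does not bind, no trades are prevented and deadweight loss is zero.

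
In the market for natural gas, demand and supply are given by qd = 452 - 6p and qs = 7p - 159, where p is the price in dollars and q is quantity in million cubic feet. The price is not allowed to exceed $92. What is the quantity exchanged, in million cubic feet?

170

Setting quantity demanded equal to quantity supplied, 452 - 6p = 7p - 159, gives p* = 47 and q* = 170.
Since 92 is above p* = 47, the ceiling does not bind and the free-market outcome prevails.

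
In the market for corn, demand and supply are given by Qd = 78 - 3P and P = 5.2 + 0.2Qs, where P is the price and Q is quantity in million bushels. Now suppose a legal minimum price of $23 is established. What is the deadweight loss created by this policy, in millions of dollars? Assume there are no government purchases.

Rearranging supply gives Qs = 5P - 26. Equilibrium: 78 - 3P = 5P - 26, so 104 = 8P and P* = 13, Q* = 39.
The floor of 23 is above the equilibrium price 13, so it binds.
At P = 23: Qd = 78 - 3·23 = 9 and Qs = 5·23 - 26 = 89.
Quantity traded falls to 9. At Q = 9 the demand price is (78 - 9)/3 = 23 and the supply price is (26 + 9)/5 = 7.
Deadweight loss = ½ · (23 - 7) · (39 - 9) = ½ · 16 · 30 = 240.

240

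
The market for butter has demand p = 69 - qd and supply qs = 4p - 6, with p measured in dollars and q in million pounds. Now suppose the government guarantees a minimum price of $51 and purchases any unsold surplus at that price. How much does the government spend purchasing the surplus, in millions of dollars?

Rearranging demand gives qd = 69 - p. Setting quantity demanded equal to quantity supplied, 69 - p = 4p - 6, gives p* = 15 and q* = 54.
Since 51 > 15, the floor is binding.
At p = 51: qd = 69 - 51 = 18 and qs = 4·51 - 6 = 198.
Surplus = qs - qd = 180.
Government expenditure = surplus × support price = 180 × 51 = 9180.

9180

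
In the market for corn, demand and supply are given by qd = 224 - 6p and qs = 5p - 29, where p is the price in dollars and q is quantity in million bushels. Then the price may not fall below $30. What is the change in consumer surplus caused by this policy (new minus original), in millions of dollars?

In a free market, 224 - 6p = 5p - 29 gives the equilibrium p* = 23, q* = 86.
The floor of 30 is above the equilibrium price 23, so it binds.
At p = 30: qd = 224 - 6·30 = 44 and qs = 5·30 - 29 = 121.
Consumer surplus without the control is ½ · (112/3 - 23) · 86 = 1849/3.
With the floor, consumers buy 44 units at 30, so CS = ½ · (112/3 - 30) · 44 = 484/3.
Change in consumer surplus = 484/3 - 1849/3 = -455.

-455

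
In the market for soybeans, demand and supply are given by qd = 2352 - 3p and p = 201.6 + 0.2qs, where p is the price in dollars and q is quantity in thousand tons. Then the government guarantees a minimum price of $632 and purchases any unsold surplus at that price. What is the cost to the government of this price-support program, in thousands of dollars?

1071872

Rearranging supply gives qs = 5p - 1008. Equilibrium: 2352 - 3p = 5p - 1008, so 3360 = 8p and p* = 420, q* = 1092.
Since 632 > 420, the floor is binding.
At p = 632: qd = 2352 - 3·632 = 456 and qs = 5·632 - 1008 = 2152.
Surplus = qs - qd = 1696.
Government expenditure = surplus × support price = 1696 × 632 = 1071872.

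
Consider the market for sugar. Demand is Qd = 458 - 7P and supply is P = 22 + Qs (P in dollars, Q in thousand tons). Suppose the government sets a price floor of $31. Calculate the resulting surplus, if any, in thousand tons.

0

Rearranging supply gives Qs = P - 22. In a free market, 458 - 7P = P - 22 gives the equilibrium P* = 60, Q* = 38.
The floor of 31 is below the equilibrium price 60, so it is not binding; the market clears at P* = 60, Q* = 38.
Since the control does not bind, there is no surplus.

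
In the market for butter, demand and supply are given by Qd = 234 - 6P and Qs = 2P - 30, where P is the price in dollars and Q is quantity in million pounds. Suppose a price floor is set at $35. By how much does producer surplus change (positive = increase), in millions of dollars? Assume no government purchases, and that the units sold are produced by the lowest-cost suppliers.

Setting quantity demanded equal to quantity supplied, 234 - 6P = 2P - 30, gives P* = 33 and Q* = 36.
The floor of 35 is above the equilibrium price 33, so it binds.
At P = 35: Qd = 234 - 6·35 = 24 and Qs = 2·35 - 30 = 40.
Producer surplus without the control is ½ · (33 - 15) · 36 = 324.
With the floor, 24 units are sold at 35. The supply price at Q = 24 is 27, so PS = ½ · [(35 - 15) + (35 - 27)] · 24 = 336.
Change in producer surplus = 336 - 324 = 12.

12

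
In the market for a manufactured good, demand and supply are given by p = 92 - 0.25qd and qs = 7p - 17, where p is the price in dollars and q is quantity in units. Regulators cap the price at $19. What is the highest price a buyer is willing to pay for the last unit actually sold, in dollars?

Rearranging demand gives qd = 368 - 4p. In a free market, 368 - 4p = 7p - 17 gives the equilibrium p* = 35, q* = 228.
Since 19 < 35, the ceiling is binding.
At p = 19: qd = 368 - 4·19 = 292 and qs = 7·19 - 17 = 116.
Only 116 units reach the market. On the demand curve, the marginal buyer's willingness to pay at q = 116 is (368 - 116)/4 = 63.

63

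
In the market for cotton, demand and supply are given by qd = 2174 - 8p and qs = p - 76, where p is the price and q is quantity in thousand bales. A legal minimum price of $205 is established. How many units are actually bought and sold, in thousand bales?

174

In a free market, 2174 - 8p = p - 76 gives the equilibrium p* = 250, q* = 174.
The floor of 205 is below the equilibrium price 250, so it is not binding; the market clears at p* = 250, q* = 174.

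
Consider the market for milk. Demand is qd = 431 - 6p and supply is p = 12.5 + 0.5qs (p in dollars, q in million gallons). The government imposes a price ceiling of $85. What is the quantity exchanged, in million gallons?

89

Rearranging supply gives qs = 2p - 25. Equilibrium: 431 - 6p = 2p - 25, so 456 = 8p and p* = 57, q* = 89.
The ceiling of 85 is above the equilibrium price 57, so it is not binding; the market clears at p* = 57, q* = 89.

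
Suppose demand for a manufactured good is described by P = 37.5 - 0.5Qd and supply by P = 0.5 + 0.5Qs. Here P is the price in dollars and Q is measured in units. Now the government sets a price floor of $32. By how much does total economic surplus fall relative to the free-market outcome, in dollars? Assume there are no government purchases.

Rearranging demand gives Qd = 75 - 2P; rearranging supply gives Qs = 2P - 1. Equilibrium: 75 - 2P = 2P - 1, so 76 = 4P and P* = 19, Q* = 37.
Because the floor (32) lies above the market-clearing price, it is binding.
At P = 32: Qd = 75 - 2·32 = 11 and Qs = 2·32 - 1 = 63.
Quantity traded falls to 11. At Q = 11 the demand price is (75 - 11)/2 = 32 and the supply price is (1 + 11)/2 = 6.
Deadweight loss = ½ · (32 - 6) · (37 - 11) = ½ · 26 · 26 = 338.

338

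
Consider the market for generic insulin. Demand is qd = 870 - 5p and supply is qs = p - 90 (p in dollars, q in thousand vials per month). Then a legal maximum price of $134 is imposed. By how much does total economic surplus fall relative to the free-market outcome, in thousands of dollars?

Setting quantity demanded equal to quantity supplied, 870 - 5p = p - 90, gives p* = 160 and q* = 70.
Since 134 < 160, the ceiling is binding.
At p = 134: qd = 870 - 5·134 = 200 and qs = 134 - 90 = 44.
Quantity traded falls to 44. At q = 44 the demand price is (870 - 44)/5 = 165.2 and the supply price is 90 + 44 = 134.
Deadweight loss = ½ · (165.2 - 134) · (70 - 44) = ½ · 31.2 · 26 = 405.6.

405.6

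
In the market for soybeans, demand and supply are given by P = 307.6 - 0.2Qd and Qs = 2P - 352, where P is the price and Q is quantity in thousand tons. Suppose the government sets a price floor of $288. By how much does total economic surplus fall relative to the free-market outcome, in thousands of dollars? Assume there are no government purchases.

2835

Rearranging demand gives Qd = 1538 - 5P. Equilibrium: 1538 - 5P = 2P - 352, so 1890 = 7P and P* = 270, Q* = 188.
The floor of 288 is above the equilibrium price 270, so it binds.
At P = 288: Qd = 1538 - 5·288 = 98 and Qs = 2·288 - 352 = 224.
Quantity traded falls to 98. At Q = 98 the demand price is (1538 - 98)/5 = 288 and the supply price is (352 + 98)/2 = 225.
Deadweight loss = ½ · (288 - 225) · (188 - 98) = ½ · 63 · 90 = 2835.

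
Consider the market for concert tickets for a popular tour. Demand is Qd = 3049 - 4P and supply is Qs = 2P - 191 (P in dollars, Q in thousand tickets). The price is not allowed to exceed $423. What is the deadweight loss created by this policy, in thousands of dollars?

Setting quantity demanded equal to quantity supplied, 3049 - 4P = 2P - 191, gives P* = 540 and Q* = 889.
Since 423 < 540, the ceiling is binding.
At P = 423: Qd = 3049 - 4·423 = 1357 and Qs = 2·423 - 191 = 655.
Quantity traded falls to 655. At Q = 655 the demand price is (3049 - 655)/4 = 598.5 and the supply price is (191 + 655)/2 = 423.
Deadweight loss = ½ · (598.5 - 423) · (889 - 655) = ½ · 175.5 · 234 = 20533.5.

20533.5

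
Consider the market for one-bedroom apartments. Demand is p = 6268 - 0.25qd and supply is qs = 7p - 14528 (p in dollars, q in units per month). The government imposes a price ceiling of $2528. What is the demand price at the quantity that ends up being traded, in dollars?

Rearranging demand gives qd = 25072 - 4p. Without the control the market clears where 25072 - 4p = 7p - 14528, i.e. p* = 3600 and q* = 10672.
Because the ceiling (2528) lies below the market-clearing price, it is binding.
At p = 2528: qd = 25072 - 4·2528 = 14960 and qs = 7·2528 - 14528 = 3168.
Only 3168 units reach the market. On the demand curve, the marginal buyer's willingness to pay at q = 3168 is (25072 - 3168)/4 = 5476.

5476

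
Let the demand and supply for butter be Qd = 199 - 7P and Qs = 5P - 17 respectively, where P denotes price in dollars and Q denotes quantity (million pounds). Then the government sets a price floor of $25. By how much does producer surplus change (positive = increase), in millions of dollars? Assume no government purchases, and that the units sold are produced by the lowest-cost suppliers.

-72.1

Without the control the market clears where 199 - 7P = 5P - 17, i.e. P* = 18 and Q* = 73.
The floor of 25 is above the equilibrium price 18, so it binds.
At P = 25: Qd = 199 - 7·25 = 24 and Qs = 5·25 - 17 = 108.
Producer surplus without the control is ½ · (18 - 3.4) · 73 = 532.9.
With the floor, 24 units are sold at 25. The supply price at Q = 24 is 8.2, so PS = ½ · [(25 - 3.4) + (25 - 8.2)] · 24 = 460.8.
Change in producer surplus = 460.8 - 532.9 = -72.1.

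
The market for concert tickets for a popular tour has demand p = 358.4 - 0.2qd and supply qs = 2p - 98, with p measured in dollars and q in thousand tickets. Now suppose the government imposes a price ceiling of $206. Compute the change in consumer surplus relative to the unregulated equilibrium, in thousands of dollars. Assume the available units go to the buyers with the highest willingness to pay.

18457.6

Rearranging demand gives qd = 1792 - 5p. Setting quantity demanded equal to quantity supplied, 1792 - 5p = 2p - 98, gives p* = 270 and q* = 442.
Since 206 < 270, the ceiling is binding.
At p = 206: qd = 1792 - 5·206 = 762 and qs = 2·206 - 98 = 314.
Consumer surplus without the control is ½ · (358.4 - 270) · 442 = 19536.4.
With the ceiling, 314 units are sold at 206 (assume they go to the highest-value buyers). The demand price at q = 314 is 295.6, so CS = ½ · [(358.4 - 206) + (295.6 - 206)] · 314 = 37994.
Change in consumer surplus = 37994 - 19536.4 = 18457.6.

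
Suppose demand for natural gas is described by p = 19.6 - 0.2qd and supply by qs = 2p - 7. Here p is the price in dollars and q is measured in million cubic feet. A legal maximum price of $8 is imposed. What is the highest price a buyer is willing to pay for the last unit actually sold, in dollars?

17.8

Rearranging demand gives qd = 98 - 5p. In a free market, 98 - 5p = 2p - 7 gives the equilibrium p* = 15, q* = 23.
The ceiling of 8 is below the equilibrium price 15, so it binds.
At p = 8: qd = 98 - 5·8 = 58 and qs = 2·8 - 7 = 9.
Only 9 units reach the market. On the demand curve, the marginal buyer's willingness to pay at q = 9 is (98 - 9)/5 = 17.8.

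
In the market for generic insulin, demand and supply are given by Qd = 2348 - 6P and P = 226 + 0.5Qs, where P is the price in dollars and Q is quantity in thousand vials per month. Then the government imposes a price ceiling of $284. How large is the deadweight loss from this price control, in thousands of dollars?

Rearranging supply gives Qs = 2P - 452. Setting quantity demanded equal to quantity supplied, 2348 - 6P = 2P - 452, gives P* = 350 and Q* = 248.
Since 284 < 350, the ceiling is binding.
At P = 284: Qd = 2348 - 6·284 = 644 and Qs = 2·284 - 452 = 116.
Quantity traded falls to 116. At Q = 116 the demand price is (2348 - 116)/6 = 372 and the supply price is (452 + 116)/2 = 284.
Deadweight loss = ½ · (372 - 284) · (248 - 116) = ½ · 88 · 132 = 5808.

5808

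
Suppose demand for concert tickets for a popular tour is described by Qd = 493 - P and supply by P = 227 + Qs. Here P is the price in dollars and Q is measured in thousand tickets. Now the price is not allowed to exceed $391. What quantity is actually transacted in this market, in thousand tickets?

133

Rearranging supply gives Qs = P - 227. In a free market, 493 - P = P - 227 gives the equilibrium P* = 360, Q* = 133.
Since 391 is above P* = 360, the ceiling does not bind and the free-market outcome prevails.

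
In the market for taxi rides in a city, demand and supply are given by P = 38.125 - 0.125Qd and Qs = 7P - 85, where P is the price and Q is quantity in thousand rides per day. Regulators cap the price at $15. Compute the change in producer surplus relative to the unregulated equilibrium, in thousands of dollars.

-643.5

Rearranging demand gives Qd = 305 - 8P. Equilibrium: 305 - 8P = 7P - 85, so 390 = 15P and P* = 26, Q* = 97.
The ceiling of 15 is below the equilibrium price 26, so it binds.
At P = 15: Qd = 305 - 8·15 = 185 and Qs = 7·15 - 85 = 20.
Producer surplus without the control is ½ · (26 - 85/7) · 97 = 9409/14.
With the ceiling, producers sell 20 units at 15, so PS = ½ · (15 - 85/7) · 20 = 200/7.
Change in producer surplus = 200/7 - 9409/14 = -643.5.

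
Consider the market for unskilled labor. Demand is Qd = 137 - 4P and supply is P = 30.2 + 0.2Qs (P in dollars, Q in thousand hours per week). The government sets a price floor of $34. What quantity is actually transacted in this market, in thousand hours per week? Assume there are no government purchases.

Rearranging supply gives Qs = 5P - 151. In a free market, 137 - 4P = 5P - 151 gives the equilibrium P* = 32, Q* = 9.
Because the floor (34) lies above the market-clearing price, it is binding.
At P = 34: Qd = 137 - 4·34 = 1 and Qs = 5·34 - 151 = 19.
The quantity actually transacted is the short side, demand: 1.

1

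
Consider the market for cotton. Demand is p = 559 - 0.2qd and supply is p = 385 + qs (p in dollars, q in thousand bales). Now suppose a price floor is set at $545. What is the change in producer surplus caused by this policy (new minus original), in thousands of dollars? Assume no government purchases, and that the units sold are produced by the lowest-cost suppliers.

Rearranging demand gives qd = 2795 - 5p; rearranging supply gives qs = p - 385. Equilibrium: 2795 - 5p = p - 385, so 3180 = 6p and p* = 530, q* = 145.
Because the floor (545) lies above the market-clearing price, it is binding.
At p = 545: qd = 2795 - 5·545 = 70 and qs = 545 - 385 = 160.
Producer surplus without the control is ½ · (530 - 385) · 145 = 10512.5.
With the floor, 70 units are sold at 545. The supply price at q = 70 is 455, so PS = ½ · [(545 - 385) + (545 - 455)] · 70 = 8750.
Change in producer surplus = 8750 - 10512.5 = -1762.5.

-1762.5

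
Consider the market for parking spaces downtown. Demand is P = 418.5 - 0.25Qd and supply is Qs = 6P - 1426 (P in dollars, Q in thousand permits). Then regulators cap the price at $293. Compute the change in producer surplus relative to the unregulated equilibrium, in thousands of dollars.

Rearranging demand gives Qd = 1674 - 4P. Without the control the market clears where 1674 - 4P = 6P - 1426, i.e. P* = 310 and Q* = 434.
The ceiling of 293 is below the equilibrium price 310, so it binds.
At P = 293: Qd = 1674 - 4·293 = 502 and Qs = 6·293 - 1426 = 332.
Producer surplus without the control is ½ · (310 - 713/3) · 434 = 47089/3.
With the ceiling, producers sell 332 units at 293, so PS = ½ · (293 - 713/3) · 332 = 27556/3.
Change in producer surplus = 27556/3 - 47089/3 = -6511.

-6511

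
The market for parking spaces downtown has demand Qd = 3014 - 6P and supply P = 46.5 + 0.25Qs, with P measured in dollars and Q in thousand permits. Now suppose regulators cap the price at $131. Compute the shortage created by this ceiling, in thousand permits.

1890

Rearranging supply gives Qs = 4P - 186. Equilibrium: 3014 - 6P = 4P - 186, so 3200 = 10P and P* = 320, Q* = 1094.
The ceiling of 131 is below the equilibrium price 320, so it binds.
At P = 131: Qd = 3014 - 6·131 = 2228 and Qs = 4·131 - 186 = 338.
Shortage = Qd - Qs = 2228 - 338 = 1890.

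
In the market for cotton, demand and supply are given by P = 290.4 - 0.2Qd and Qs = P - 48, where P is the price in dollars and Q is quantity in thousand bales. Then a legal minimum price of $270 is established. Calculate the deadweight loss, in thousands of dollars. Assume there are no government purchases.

Rearranging demand gives Qd = 1452 - 5P. In a free market, 1452 - 5P = P - 48 gives the equilibrium P* = 250, Q* = 202.
Because the floor (270) lies above the market-clearing price, it is binding.
At P = 270: Qd = 1452 - 5·270 = 102 and Qs = 270 - 48 = 222.
Quantity traded falls to 102. At Q = 102 the demand price is (1452 - 102)/5 = 270 and the supply price is 48 + 102 = 150.
Deadweight loss = ½ · (270 - 150) · (202 - 102) = ½ · 120 · 100 = 6000.

6000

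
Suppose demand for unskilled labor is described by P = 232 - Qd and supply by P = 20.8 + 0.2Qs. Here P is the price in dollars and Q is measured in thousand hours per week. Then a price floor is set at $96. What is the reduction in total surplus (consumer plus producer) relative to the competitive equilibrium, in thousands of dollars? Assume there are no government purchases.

Rearranging demand gives Qd = 232 - P; rearranging supply gives Qs = 5P - 104. Without the control the market clears where 232 - P = 5P - 104, i.e. P* = 56 and Q* = 176.
Because the floor (96) lies above the market-clearing price, it is binding.
At P = 96: Qd = 232 - 96 = 136 and Qs = 5·96 - 104 = 376.
Quantity traded falls to 136. At Q = 136 the demand price is 232 - 136 = 96 and the supply price is (104 + 136)/5 = 48.
Deadweight loss = ½ · (96 - 48) · (176 - 136) = ½ · 48 · 40 = 960.

960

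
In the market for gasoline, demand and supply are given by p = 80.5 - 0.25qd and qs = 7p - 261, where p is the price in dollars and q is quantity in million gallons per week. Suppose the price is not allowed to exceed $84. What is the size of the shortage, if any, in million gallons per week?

Rearranging demand gives qd = 322 - 4p. Without the control the market clears where 322 - 4p = 7p - 261, i.e. p* = 53 and q* = 110.
Since 84 is above p* = 53, the ceiling does not bind and the free-market outcome prevails.
Since the control does not bind, there is no shortage.

0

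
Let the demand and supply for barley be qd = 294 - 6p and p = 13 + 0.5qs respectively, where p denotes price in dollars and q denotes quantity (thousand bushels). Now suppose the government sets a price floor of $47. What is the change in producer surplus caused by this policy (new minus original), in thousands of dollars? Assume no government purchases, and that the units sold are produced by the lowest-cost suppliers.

Rearranging supply gives qs = 2p - 26. Without the control the market clears where 294 - 6p = 2p - 26, i.e. p* = 40 and q* = 54.
The floor of 47 is above the equilibrium price 40, so it binds.
At p = 47: qd = 294 - 6·47 = 12 and qs = 2·47 - 26 = 68.
Producer surplus without the control is ½ · (40 - 13) · 54 = 729.
With the floor, 12 units are sold at 47. The supply price at q = 12 is 19, so PS = ½ · [(47 - 13) + (47 - 19)] · 12 = 372.
Change in producer surplus = 372 - 729 = -357.

-357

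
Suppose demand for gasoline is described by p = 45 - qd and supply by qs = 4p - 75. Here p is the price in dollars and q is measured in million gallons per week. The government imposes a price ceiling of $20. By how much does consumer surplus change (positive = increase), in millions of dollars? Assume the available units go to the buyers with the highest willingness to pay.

-108

Rearranging demand gives qd = 45 - p. Without the control the market clears where 45 - p = 4p - 75, i.e. p* = 24 and q* = 21.
Since 20 < 24, the ceiling is binding.
At p = 20: qd = 45 - 20 = 25 and qs = 4·20 - 75 = 5.
Consumer surplus without the control is ½ · (45 - 24) · 21 = 220.5.
With the ceiling, 5 units are sold at 20 (assume they go to the highest-value buyers). The demand price at q = 5 is 40, so CS = ½ · [(45 - 20) + (40 - 20)] · 5 = 112.5.
Change in consumer surplus = 112.5 - 220.5 = -108.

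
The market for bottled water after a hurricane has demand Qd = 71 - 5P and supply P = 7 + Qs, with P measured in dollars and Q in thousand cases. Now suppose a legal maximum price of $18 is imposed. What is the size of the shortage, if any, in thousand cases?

Rearranging supply gives Qs = P - 7. In a free market, 71 - 5P = P - 7 gives the equilibrium P* = 13, Q* = 6.
The ceiling of 18 is above the equilibrium price 13, so it is not binding; the market clears at P* = 13, Q* = 6.
Since the control does not bind, there is no shortage.

0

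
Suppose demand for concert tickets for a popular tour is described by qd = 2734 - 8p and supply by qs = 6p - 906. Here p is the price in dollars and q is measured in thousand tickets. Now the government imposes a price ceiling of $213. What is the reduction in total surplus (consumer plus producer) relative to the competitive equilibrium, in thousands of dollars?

Setting quantity demanded equal to quantity supplied, 2734 - 8p = 6p - 906, gives p* = 260 and q* = 654.
The ceiling of 213 is below the equilibrium price 260, so it binds.
At p = 213: qd = 2734 - 8·213 = 1030 and qs = 6·213 - 906 = 372.
Quantity traded falls to 372. At q = 372 the demand price is (2734 - 372)/8 = 295.25 and the supply price is (906 + 372)/6 = 213.
Deadweight loss = ½ · (295.25 - 213) · (654 - 372) = ½ · 82.25 · 282 = 11597.25.

11597.25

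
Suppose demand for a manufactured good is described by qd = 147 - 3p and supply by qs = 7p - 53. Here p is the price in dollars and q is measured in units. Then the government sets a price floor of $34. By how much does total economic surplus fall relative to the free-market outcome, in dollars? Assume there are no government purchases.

Setting quantity demanded equal to quantity supplied, 147 - 3p = 7p - 53, gives p* = 20 and q* = 87.
Since 34 > 20, the floor is binding.
At p = 34: qd = 147 - 3·34 = 45 and qs = 7·34 - 53 = 185.
Quantity traded falls to 45. At q = 45 the demand price is (147 - 45)/3 = 34 and the supply price is (53 + 45)/7 = 14.
Deadweight loss = ½ · (34 - 14) · (87 - 45) = ½ · 20 · 42 = 420.

420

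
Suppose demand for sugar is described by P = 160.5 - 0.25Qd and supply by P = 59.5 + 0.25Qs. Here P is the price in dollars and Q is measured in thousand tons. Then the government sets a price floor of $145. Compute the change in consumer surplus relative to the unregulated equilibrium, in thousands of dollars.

Rearranging demand gives Qd = 642 - 4P; rearranging supply gives Qs = 4P - 238. Equilibrium: 642 - 4P = 4P - 238, so 880 = 8P and P* = 110, Q* = 202.
Since 145 > 110, the floor is binding.
At P = 145: Qd = 642 - 4·145 = 62 and Qs = 4·145 - 238 = 342.
Consumer surplus without the control is ½ · (160.5 - 110) · 202 = 5100.5.
With the floor, consumers buy 62 units at 145, so CS = ½ · (160.5 - 145) · 62 = 480.5.
Change in consumer surplus = 480.5 - 5100.5 = -4620.

-4620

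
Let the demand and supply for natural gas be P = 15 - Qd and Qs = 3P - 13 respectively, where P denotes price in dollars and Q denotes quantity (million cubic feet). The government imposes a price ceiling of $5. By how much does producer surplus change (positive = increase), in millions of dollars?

-10

Rearranging demand gives Qd = 15 - P. Setting quantity demanded equal to quantity supplied, 15 - P = 3P - 13, gives P* = 7 and Q* = 8.
Because the ceiling (5) lies below the market-clearing price, it is binding.
At P = 5: Qd = 15 - 5 = 10 and Qs = 3·5 - 13 = 2.
Producer surplus without the control is ½ · (7 - 13/3) · 8 = 32/3.
With the ceiling, producers sell 2 units at 5, so PS = ½ · (5 - 13/3) · 2 = 2/3.
Change in producer surplus = 2/3 - 32/3 = -10.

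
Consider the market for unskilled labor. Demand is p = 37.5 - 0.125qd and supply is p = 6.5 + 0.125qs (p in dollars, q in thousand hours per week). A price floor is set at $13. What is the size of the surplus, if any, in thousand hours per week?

Rearranging demand gives qd = 300 - 8p; rearranging supply gives qs = 8p - 52. Equilibrium: 300 - 8p = 8p - 52, so 352 = 16p and p* = 22, q* = 124.
Since 13 is below p* = 22, the floor does not bind and the free-market outcome prevails.
Since the control does not bind, there is no surplus.

0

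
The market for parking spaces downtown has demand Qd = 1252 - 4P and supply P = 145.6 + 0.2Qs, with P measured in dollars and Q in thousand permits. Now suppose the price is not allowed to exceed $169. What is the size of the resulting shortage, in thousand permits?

Rearranging supply gives Qs = 5P - 728. Without the control the market clears where 1252 - 4P = 5P - 728, i.e. P* = 220 and Q* = 372.
Because the ceiling (169) lies below the market-clearing price, it is binding.
At P = 169: Qd = 1252 - 4·169 = 576 and Qs = 5·169 - 728 = 117.
Shortage = Qd - Qs = 576 - 117 = 459.

459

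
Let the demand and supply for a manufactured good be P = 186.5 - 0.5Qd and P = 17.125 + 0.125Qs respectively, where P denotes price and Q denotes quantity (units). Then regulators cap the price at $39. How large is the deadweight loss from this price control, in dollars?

Rearranging demand gives Qd = 373 - 2P; rearranging supply gives Qs = 8P - 137. In a free market, 373 - 2P = 8P - 137 gives the equilibrium P* = 51, Q* = 271.
The ceiling of 39 is below the equilibrium price 51, so it binds.
At P = 39: Qd = 373 - 2·39 = 295 and Qs = 8·39 - 137 = 175.
Quantity traded falls to 175. At Q = 175 the demand price is (373 - 175)/2 = 99 and the supply price is (137 + 175)/8 = 39.
Deadweight loss = ½ · (99 - 39) · (271 - 175) = ½ · 60 · 96 = 2880.

2880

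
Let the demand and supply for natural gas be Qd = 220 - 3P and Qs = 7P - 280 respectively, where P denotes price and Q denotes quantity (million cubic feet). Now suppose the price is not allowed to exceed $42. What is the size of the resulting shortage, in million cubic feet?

80

In a free market, 220 - 3P = 7P - 280 gives the equilibrium P* = 50, Q* = 70.
Because the ceiling (42) lies below the market-clearing price, it is binding.
At P = 42: Qd = 220 - 3·42 = 94 and Qs = 7·42 - 280 = 14.
Shortage = Qd - Qs = 94 - 14 = 80.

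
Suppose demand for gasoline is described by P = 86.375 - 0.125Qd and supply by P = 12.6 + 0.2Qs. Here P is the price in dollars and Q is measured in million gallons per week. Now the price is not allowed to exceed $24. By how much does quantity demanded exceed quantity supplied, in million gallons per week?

Rearranging demand gives Qd = 691 - 8P; rearranging supply gives Qs = 5P - 63. Equilibrium: 691 - 8P = 5P - 63, so 754 = 13P and P* = 58, Q* = 227.
Since 24 < 58, the ceiling is binding.
At P = 24: Qd = 691 - 8·24 = 499 and Qs = 5·24 - 63 = 57.
Shortage = Qd - Qs = 499 - 57 = 442.

442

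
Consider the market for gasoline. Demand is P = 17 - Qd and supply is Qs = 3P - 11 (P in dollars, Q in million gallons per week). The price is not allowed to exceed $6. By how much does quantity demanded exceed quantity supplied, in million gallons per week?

4

Rearranging demand gives Qd = 17 - P. Without the control the market clears where 17 - P = 3P - 11, i.e. P* = 7 and Q* = 10.
The ceiling of 6 is below the equilibrium price 7, so it binds.
At P = 6: Qd = 17 - 6 = 11 and Qs = 3·6 - 11 = 7.
Shortage = Qd - Qs = 11 - 7 = 4.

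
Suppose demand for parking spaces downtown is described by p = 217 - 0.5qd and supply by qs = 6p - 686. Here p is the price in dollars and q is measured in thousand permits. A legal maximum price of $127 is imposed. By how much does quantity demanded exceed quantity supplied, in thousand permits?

Rearranging demand gives qd = 434 - 2p. Equilibrium: 434 - 2p = 6p - 686, so 1120 = 8p and p* = 140, q* = 154.
The ceiling of 127 is below the equilibrium price 140, so it binds.
At p = 127: qd = 434 - 2·127 = 180 and qs = 6·127 - 686 = 76.
Shortage = qd - qs = 180 - 76 = 104.

104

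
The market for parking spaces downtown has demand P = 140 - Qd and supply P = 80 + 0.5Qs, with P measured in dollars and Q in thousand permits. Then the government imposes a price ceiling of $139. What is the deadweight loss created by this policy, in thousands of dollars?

0

Rearranging demand gives Qd = 140 - P; rearranging supply gives Qs = 2P - 160. In a free market, 140 - P = 2P - 160 gives the equilibrium P* = 100, Q* = 40.
The ceiling of 139 is above the equilibrium price 100, so it is not binding; the market clears at P* = 100, Q* = 40.
Since the control does not bind, no trades are prevented and deadweight loss is zero.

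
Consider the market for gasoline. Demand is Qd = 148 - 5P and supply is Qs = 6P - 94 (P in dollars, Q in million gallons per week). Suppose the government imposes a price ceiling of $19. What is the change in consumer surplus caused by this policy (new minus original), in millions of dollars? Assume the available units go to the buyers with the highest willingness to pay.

Without the control the market clears where 148 - 5P = 6P - 94, i.e. P* = 22 and Q* = 38.
Since 19 < 22, the ceiling is binding.
At P = 19: Qd = 148 - 5·19 = 53 and Qs = 6·19 - 94 = 20.
Consumer surplus without the control is ½ · (29.6 - 22) · 38 = 144.4.
With the ceiling, 20 units are sold at 19 (assume they go to the highest-value buyers). The demand price at Q = 20 is 25.6, so CS = ½ · [(29.6 - 19) + (25.6 - 19)] · 20 = 172.
Change in consumer surplus = 172 - 144.4 = 27.6.

27.6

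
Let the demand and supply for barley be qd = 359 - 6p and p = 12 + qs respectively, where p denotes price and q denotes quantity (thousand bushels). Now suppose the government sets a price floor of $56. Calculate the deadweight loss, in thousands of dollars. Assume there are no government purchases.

189

Rearranging supply gives qs = p - 12. Without the control the market clears where 359 - 6p = p - 12, i.e. p* = 53 and q* = 41.
Because the floor (56) lies above the market-clearing price, it is binding.
At p = 56: qd = 359 - 6·56 = 23 and qs = 56 - 12 = 44.
Quantity traded falls to 23. At q = 23 the demand price is (359 - 23)/6 = 56 and the supply price is 12 + 23 = 35.
Deadweight loss = ½ · (56 - 35) · (41 - 23) = ½ · 21 · 18 = 189.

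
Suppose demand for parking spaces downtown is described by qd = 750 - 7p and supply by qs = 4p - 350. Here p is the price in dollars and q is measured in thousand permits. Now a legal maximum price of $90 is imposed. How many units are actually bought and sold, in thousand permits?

Equilibrium: 750 - 7p = 4p - 350, so 1100 = 11p and p* = 100, q* = 50.
The ceiling of 90 is below the equilibrium price 100, so it binds.
At p = 90: qd = 750 - 7·90 = 120 and qs = 4·90 - 350 = 10.
The quantity actually transacted is the short side, supply: 10.

10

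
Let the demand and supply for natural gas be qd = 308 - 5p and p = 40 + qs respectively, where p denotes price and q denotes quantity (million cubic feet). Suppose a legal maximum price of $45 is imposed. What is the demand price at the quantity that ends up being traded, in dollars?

60.6

Rearranging supply gives qs = p - 40. Equilibrium: 308 - 5p = p - 40, so 348 = 6p and p* = 58, q* = 18.
Since 45 < 58, the ceiling is binding.
At p = 45: qd = 308 - 5·45 = 83 and qs = 45 - 40 = 5.
Only 5 units reach the market. On the demand curve, the marginal buyer's willingness to pay at q = 5 is (308 - 5)/5 = 60.6.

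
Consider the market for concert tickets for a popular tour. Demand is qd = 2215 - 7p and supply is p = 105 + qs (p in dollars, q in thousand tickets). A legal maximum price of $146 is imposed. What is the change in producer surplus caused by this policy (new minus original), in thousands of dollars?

-16272

Rearranging supply gives qs = p - 105. In a free market, 2215 - 7p = p - 105 gives the equilibrium p* = 290, q* = 185.
Since 146 < 290, the ceiling is binding.
At p = 146: qd = 2215 - 7·146 = 1193 and qs = 146 - 105 = 41.
Producer surplus without the control is ½ · (290 - 105) · 185 = 17112.5.
With the ceiling, producers sell 41 units at 146, so PS = ½ · (146 - 105) · 41 = 840.5.
Change in producer surplus = 840.5 - 17112.5 = -16272.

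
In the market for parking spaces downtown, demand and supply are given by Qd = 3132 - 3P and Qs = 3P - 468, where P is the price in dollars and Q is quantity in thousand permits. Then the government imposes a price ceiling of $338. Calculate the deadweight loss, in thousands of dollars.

Setting quantity demanded equal to quantity supplied, 3132 - 3P = 3P - 468, gives P* = 600 and Q* = 1332.
The ceiling of 338 is below the equilibrium price 600, so it binds.
At P = 338: Qd = 3132 - 3·338 = 2118 and Qs = 3·338 - 468 = 546.
Quantity traded falls to 546. At Q = 546 the demand price is (3132 - 546)/3 = 862 and the supply price is (468 + 546)/3 = 338.
Deadweight loss = ½ · (862 - 338) · (1332 - 546) = ½ · 524 · 786 = 205932.

205932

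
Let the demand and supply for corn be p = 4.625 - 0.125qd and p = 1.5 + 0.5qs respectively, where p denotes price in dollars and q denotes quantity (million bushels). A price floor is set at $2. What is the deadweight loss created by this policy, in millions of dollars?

0

Rearranging demand gives qd = 37 - 8p; rearranging supply gives qs = 2p - 3. In a free market, 37 - 8p = 2p - 3 gives the equilibrium p* = 4, q* = 5.
The floor of 2 is below the equilibrium price 4, so it is not binding; the market clears at p* = 4, q* = 5.
Since the control does not bind, no trades are prevented and deadweight loss is zero.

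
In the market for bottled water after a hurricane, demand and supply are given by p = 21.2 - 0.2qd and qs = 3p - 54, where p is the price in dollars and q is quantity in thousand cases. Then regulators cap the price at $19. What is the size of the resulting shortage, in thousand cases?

8

Rearranging demand gives qd = 106 - 5p. In a free market, 106 - 5p = 3p - 54 gives the equilibrium p* = 20, q* = 6.
Because the ceiling (19) lies below the market-clearing price, it is binding.
At p = 19: qd = 106 - 5·19 = 11 and qs = 3·19 - 54 = 3.
Shortage = qd - qs = 11 - 3 = 8.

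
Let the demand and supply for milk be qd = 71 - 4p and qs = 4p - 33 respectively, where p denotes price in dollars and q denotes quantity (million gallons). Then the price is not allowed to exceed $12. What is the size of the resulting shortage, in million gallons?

8

Equilibrium: 71 - 4p = 4p - 33, so 104 = 8p and p* = 13, q* = 19.
The ceiling of 12 is below the equilibrium price 13, so it binds.
At p = 12: qd = 71 - 4·12 = 23 and qs = 4·12 - 33 = 15.
Shortage = qd - qs = 23 - 15 = 8.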